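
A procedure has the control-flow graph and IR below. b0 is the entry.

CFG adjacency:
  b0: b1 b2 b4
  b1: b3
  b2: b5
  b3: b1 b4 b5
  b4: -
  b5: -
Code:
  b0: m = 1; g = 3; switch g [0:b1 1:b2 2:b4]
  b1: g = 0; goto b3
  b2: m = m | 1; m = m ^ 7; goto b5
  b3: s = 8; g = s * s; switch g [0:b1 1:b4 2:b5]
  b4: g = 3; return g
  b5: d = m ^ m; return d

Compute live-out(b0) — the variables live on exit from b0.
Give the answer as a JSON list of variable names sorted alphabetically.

Per-block:
  b0: def={g,m} ue=∅
  b1: def={g} ue=∅
  b2: def={m} ue={m}
  b3: def={g,s} ue=∅
  b4: def={g} ue=∅
  b5: def={d} ue={m}

Backward fixpoint:
  live b0: ∅→{m}
  live b1: {m}→{m}
  live b2: {m}→{m}
  live b3: {m}→{m}
  live b4: ∅→∅
  live b5: {m}→∅

live-out(b0) = ["m"]

Answer: ["m"]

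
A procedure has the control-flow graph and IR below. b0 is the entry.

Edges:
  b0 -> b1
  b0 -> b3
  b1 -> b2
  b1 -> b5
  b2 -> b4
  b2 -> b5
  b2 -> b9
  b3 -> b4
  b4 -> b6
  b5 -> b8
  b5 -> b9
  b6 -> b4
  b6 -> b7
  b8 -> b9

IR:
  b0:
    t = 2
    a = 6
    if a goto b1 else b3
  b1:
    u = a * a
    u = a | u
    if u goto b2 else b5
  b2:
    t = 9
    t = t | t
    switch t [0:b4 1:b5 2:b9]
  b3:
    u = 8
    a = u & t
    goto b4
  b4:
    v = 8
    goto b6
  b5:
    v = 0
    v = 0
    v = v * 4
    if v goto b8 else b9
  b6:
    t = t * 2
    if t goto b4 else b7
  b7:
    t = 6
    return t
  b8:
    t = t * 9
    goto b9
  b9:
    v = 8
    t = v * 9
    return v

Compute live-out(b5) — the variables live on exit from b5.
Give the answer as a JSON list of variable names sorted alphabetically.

Block summaries:
  b0 def {a,t} use ∅
  b1 def {u} use {a}
  b2 def {t} use ∅
  b3 def {a,u} use {t}
  b4 def {v} use ∅
  b5 def {v} use ∅
  b6 def {t} use {t}
  b7 def {t} use ∅
  b8 def {t} use {t}
  b9 def {t,v} use ∅

Liveness:
  live b0: ∅→{a,t}
  live b1: {a,t}→{t}
  live b2: ∅→{t}
  live b3: {t}→{t}
  live b4: {t}→{t}
  live b5: {t}→{t}
  live b6: {t}→{t}
  live b7: ∅→∅
  live b8: {t}→∅
  live b9: ∅→∅

live-out(b5) = ["t"]

Answer: ["t"]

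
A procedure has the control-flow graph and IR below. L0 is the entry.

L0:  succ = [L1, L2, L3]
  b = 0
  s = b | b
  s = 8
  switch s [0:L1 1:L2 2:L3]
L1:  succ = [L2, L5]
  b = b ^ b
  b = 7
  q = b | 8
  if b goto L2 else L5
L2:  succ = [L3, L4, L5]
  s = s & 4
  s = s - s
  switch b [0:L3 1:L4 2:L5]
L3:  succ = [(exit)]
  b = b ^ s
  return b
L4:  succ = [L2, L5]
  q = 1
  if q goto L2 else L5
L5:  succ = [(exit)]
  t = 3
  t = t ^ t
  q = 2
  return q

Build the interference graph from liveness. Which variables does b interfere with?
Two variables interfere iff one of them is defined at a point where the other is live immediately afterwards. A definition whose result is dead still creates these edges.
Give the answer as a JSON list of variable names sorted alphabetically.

Answer: ["q", "s"]

Working:
def/use:
  L0: {b,s} / ∅
  L1: {b,q} / {b}
  L2: {s} / {b,s}
  L3: {b} / {b,s}
  L4: {q} / ∅
  L5: {q,t} / ∅

Liveness:
  L0: in=∅ out={b,s}
  L1: in={b,s} out={b,s}
  L2: in={b,s} out={b,s}
  L3: in={b,s} out=∅
  L4: in={b,s} out={b,s}
  L5: in=∅ out=∅

Interference:
  b↔{q,s}
  q↔{b,s}
  s↔{b,q}
  t↔∅

N(b) = ["q", "s"]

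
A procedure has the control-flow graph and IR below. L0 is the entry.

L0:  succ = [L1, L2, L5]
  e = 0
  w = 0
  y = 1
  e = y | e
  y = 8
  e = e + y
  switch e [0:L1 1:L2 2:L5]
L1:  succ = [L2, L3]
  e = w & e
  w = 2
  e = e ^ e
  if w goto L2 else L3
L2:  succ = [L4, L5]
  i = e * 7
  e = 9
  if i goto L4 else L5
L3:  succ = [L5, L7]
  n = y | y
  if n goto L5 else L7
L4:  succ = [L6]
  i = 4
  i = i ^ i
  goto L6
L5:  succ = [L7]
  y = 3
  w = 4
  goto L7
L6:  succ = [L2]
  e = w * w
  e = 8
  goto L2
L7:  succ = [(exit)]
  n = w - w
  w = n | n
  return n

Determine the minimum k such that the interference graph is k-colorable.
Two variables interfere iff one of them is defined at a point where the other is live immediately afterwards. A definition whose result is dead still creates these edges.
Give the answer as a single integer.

Answer: 3

Derivation:
Block summaries:
  L0: def={e,w,y} ue=∅
  L1: def={e,w} ue={e,w}
  L2: def={e,i} ue={e}
  L3: def={n} ue={y}
  L4: def={i} ue=∅
  L5: def={w,y} ue=∅
  L6: def={e} ue={w}
  L7: def={n,w} ue={w}

Backward fixpoint:
  live L0: ∅→{e,w,y}
  live L1: {e,w,y}→{e,w,y}
  live L2: {e,w}→{w}
  live L3: {w,y}→{w}
  live L4: {w}→{w}
  live L5: ∅→{w}
  live L6: {w}→{e,w}
  live L7: {w}→∅

Interfere edges:
  e — {i,w,y}
  i — {e,w}
  n — {w}
  w — {e,i,n,y}
  y — {e,w}

Chromatic number:
  lower bound: {e,i,w} mutually conflict ⇒ χ ≥ 3
  assign e→c1 i→c2 n→c1 w→c0 y→c2 — no edge inside a register ⇒ χ ≤ 3
  χ = 3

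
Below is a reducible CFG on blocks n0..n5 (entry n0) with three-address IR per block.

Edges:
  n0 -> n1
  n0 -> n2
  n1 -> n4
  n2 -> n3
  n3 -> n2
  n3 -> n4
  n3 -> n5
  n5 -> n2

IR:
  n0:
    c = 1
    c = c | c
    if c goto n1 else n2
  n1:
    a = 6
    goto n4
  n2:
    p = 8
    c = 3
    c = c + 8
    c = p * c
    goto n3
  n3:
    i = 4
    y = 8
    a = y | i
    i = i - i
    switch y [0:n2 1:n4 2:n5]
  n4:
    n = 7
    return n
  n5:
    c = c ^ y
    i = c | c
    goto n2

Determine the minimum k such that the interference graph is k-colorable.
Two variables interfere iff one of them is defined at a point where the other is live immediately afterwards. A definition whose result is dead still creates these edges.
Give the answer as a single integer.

Answer: 4

Analysis:
Per-block:
  n0: def={c} ue=∅
  n1: def={a} ue=∅
  n2: def={c,p} ue=∅
  n3: def={a,i,y} ue=∅
  n4: def={n} ue=∅
  n5: def={c,i} ue={c,y}

Live sets:
  n0: in=∅ out=∅
  n1: in=∅ out=∅
  n2: in=∅ out={c}
  n3: in={c} out={c,y}
  n4: in=∅ out=∅
  n5: in={c,y} out=∅

Interfere edges:
  a↔{c,i,y}
  c↔{a,i,p,y}
  i↔{a,c,y}
  n↔∅
  p↔{c}
  y↔{a,c,i}

Chromatic number:
  lower bound: {a,c,i,y} mutually conflict ⇒ χ ≥ 4
  4-colouring: c0={c,n}  c1={a,p}  c2={i}  c3={y}
  χ = 4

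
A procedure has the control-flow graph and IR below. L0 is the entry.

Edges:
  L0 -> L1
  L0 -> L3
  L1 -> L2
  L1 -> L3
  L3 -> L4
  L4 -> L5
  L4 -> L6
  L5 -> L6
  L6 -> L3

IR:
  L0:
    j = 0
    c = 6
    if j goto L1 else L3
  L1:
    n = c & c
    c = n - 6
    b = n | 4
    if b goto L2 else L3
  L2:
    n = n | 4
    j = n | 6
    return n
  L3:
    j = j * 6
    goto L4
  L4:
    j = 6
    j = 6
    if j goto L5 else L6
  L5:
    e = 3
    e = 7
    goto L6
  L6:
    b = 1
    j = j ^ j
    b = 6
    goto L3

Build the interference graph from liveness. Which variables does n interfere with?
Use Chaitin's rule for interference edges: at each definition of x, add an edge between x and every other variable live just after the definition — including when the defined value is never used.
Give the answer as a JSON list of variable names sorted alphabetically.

Per-block:
  L0: {c,j} / ∅
  L1: {b,c,n} / {c}
  L2: {j,n} / {n}
  L3: {j} / {j}
  L4: {j} / ∅
  L5: {e} / ∅
  L6: {b,j} / {j}

Liveness:
  live L0: ∅→{c,j}
  live L1: {c,j}→{j,n}
  live L2: {n}→∅
  live L3: {j}→∅
  live L4: ∅→{j}
  live L5: {j}→{j}
  live L6: {j}→{j}

Conflict graph:
  b — {j,n}
  c — {j,n}
  e — {j}
  j — {b,c,e,n}
  n — {b,c,j}

N(n) = ["b", "c", "j"]

Answer: ["b", "c", "j"]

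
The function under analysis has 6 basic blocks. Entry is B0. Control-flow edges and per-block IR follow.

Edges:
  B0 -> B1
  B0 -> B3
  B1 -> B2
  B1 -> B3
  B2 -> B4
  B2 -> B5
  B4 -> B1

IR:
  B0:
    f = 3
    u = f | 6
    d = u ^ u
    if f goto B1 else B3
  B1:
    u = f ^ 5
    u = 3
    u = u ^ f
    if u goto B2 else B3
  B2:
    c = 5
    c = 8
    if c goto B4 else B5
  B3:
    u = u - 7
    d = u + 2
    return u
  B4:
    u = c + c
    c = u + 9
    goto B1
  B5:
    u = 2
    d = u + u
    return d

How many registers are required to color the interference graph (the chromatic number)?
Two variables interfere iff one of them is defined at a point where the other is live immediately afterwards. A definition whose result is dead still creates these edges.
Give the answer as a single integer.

Per-block:
  B0 def {d,f,u} use ∅
  B1 def {u} use {f}
  B2 def {c} use ∅
  B3 def {d,u} use {u}
  B4 def {c,u} use {c}
  B5 def {d,u} use ∅

Backward fixpoint:
  B0: in=∅ out={f,u}
  B1: in={f} out={f,u}
  B2: in={f} out={c,f}
  B3: in={u} out=∅
  B4: in={c,f} out={f}
  B5: in=∅ out=∅

Interfere edges:
  c — {f}
  d — {f,u}
  f — {c,d,u}
  u — {d,f}

Colouring:
  lower bound: {d,f,u} mutually conflict ⇒ χ ≥ 3
  3-colouring: R0={f}  R1={c,d}  R2={u}
  χ = 3

Answer: 3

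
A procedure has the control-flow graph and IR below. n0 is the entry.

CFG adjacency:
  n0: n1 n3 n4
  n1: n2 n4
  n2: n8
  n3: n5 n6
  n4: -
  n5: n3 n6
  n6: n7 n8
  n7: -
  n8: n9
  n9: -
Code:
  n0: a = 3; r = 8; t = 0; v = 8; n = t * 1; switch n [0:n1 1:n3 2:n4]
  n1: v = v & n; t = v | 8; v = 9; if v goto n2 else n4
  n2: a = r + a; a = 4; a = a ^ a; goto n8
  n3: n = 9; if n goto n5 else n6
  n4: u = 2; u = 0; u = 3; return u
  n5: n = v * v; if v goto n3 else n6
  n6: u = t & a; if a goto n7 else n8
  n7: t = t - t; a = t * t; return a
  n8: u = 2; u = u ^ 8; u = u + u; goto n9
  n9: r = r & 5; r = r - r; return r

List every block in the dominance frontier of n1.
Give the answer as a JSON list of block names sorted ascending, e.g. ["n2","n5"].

idom tree: n1←n0 n2←n1 n3←n0 n4←n0 n5←n3 n6←n3 n7←n6 n8←n0 n9←n8
Dom at joins:
  n3: preds {n0,n5}: {n0} ∩ {n0,n3,n5} = {n0}; idom=n0
  n4: preds {n0,n1}: {n0} ∩ {n0,n1} = {n0}; idom=n0
  n6: preds {n3,n5}: {n0,n3} ∩ {n0,n3,n5} = {n0,n3}; idom=n3
  n8: preds {n2,n6}: {n0,n1,n2} ∩ {n0,n3,n6} = {n0}; idom=n0

DF derivation:
  join n3 pred n0: · stop@n0
  join n3 pred n5: n5→n3 stop@n0
  join n4 pred n0: · stop@n0
  join n4 pred n1: n1 stop@n0
  join n6 pred n3: · stop@n3
  join n6 pred n5: n5 stop@n3
  join n8 pred n2: n2→n1 stop@n0
  join n8 pred n6: n6→n3 stop@n0
  DF(n0)=∅
  DF(n1)={n4,n8}
  DF(n2)={n8}
  DF(n3)={n3,n8}
  DF(n4)=∅
  DF(n5)={n3,n6}
  DF(n6)={n8}
  DF(n7)=∅
  DF(n8)=∅
  DF(n9)=∅

DF(n1) = ["n4", "n8"]

Answer: ["n4", "n8"]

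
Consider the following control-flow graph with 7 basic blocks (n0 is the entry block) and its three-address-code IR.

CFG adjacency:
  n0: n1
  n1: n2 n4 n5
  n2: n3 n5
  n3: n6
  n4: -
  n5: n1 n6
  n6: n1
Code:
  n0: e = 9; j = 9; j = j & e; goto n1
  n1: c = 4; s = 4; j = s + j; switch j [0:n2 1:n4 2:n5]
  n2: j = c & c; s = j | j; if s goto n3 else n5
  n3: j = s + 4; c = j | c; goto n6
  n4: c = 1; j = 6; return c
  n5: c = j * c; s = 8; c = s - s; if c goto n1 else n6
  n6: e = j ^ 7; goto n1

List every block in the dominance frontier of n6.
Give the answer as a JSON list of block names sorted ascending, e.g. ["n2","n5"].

Answer: ["n1"]

Analysis:
idom tree: n1←n0 n2←n1 n3←n2 n4←n1 n5←n1 n6←n1
Dom∩ at merges:
  n1: preds {n0,n5,n6}: {n0} ∩ {n0,n1,n5} ∩ {n0,n1,n6} = {n0}; idom=n0
  n5: preds {n1,n2}: {n0,n1} ∩ {n0,n1,n2} = {n0,n1}; idom=n1
  n6: preds {n3,n5}: {n0,n1,n2,n3} ∩ {n0,n1,n5} = {n0,n1}; idom=n1

Frontier:
  join n1 pred n0: · stop@n0
  join n1 pred n5: n5→n1 stop@n0
  join n1 pred n6: n6→n1 stop@n0
  join n5 pred n1: · stop@n1
  join n5 pred n2: n2 stop@n1
  join n6 pred n3: n3→n2 stop@n1
  join n6 pred n5: n5 stop@n1
  n0: DF=∅
  n1: DF={n1}
  n2: DF={n5,n6}
  n3: DF={n6}
  n4: DF=∅
  n5: DF={n1,n6}
  n6: DF={n1}

DF(n6) = ["n1"]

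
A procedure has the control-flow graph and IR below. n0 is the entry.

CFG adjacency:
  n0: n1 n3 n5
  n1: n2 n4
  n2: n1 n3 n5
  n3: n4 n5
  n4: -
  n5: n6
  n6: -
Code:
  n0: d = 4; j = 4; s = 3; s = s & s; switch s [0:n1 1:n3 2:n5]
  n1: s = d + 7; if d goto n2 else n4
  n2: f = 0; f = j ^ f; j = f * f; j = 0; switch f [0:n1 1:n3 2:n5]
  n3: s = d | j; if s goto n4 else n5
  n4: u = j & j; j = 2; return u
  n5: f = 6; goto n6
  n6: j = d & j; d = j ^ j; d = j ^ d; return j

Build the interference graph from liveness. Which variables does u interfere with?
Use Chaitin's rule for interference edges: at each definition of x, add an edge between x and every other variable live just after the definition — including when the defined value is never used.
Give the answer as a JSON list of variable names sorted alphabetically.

def/use:
  n0 def {d,j,s} use ∅
  n1 def {s} use {d}
  n2 def {f,j} use {j}
  n3 def {s} use {d,j}
  n4 def {j,u} use {j}
  n5 def {f} use ∅
  n6 def {d,j} use {d,j}

Liveness:
  n0 li=∅ lo={d,j}
  n1 li={d,j} lo={d,j}
  n2 li={d,j} lo={d,j}
  n3 li={d,j} lo={d,j}
  n4 li={j} lo=∅
  n5 li={d,j} lo={d,j}
  n6 li={d,j} lo=∅

Conflict graph:
  d — {f,j,s}
  f — {d,j}
  j — {d,f,s,u}
  s — {d,j}
  u — {j}

N(u) = ["j"]

Answer: ["j"]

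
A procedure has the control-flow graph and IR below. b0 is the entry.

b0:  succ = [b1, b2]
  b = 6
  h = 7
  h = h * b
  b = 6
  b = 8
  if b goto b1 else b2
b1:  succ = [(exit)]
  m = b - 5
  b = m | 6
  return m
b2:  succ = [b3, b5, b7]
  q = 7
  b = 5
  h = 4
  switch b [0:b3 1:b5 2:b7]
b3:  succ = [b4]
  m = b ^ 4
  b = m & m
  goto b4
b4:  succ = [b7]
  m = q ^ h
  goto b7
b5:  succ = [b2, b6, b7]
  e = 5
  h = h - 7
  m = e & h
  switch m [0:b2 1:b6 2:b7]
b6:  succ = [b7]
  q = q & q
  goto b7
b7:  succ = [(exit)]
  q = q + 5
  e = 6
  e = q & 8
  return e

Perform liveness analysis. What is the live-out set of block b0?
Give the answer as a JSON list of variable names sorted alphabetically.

Block summaries:
  b0 def {b,h} use ∅
  b1 def {b,m} use {b}
  b2 def {b,h,q} use ∅
  b3 def {b,m} use {b}
  b4 def {m} use {h,q}
  b5 def {e,h,m} use {h}
  b6 def {q} use {q}
  b7 def {e,q} use {q}

Liveness:
  live b0: ∅→{b}
  live b1: {b}→∅
  live b2: ∅→{b,h,q}
  live b3: {b,h,q}→{h,q}
  live b4: {h,q}→{q}
  live b5: {h,q}→{q}
  live b6: {q}→{q}
  live b7: {q}→∅

live-out(b0) = ["b"]

Answer: ["b"]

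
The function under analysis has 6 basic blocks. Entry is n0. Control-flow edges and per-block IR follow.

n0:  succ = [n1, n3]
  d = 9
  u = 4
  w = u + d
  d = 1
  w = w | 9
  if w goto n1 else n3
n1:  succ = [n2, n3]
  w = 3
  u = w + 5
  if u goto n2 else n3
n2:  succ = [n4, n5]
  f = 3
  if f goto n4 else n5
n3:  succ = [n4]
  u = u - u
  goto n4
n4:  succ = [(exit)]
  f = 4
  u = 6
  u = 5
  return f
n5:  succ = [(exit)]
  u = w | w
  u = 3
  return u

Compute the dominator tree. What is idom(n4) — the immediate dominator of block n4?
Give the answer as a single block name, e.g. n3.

idom tree: n1←n0 n2←n1 n3←n0 n4←n0 n5←n2
Join-block Dom:
  n3: preds {n0,n1}: {n0} ∩ {n0,n1} = {n0}; idom=n0
  n4: preds {n2,n3}: {n0,n1,n2} ∩ {n0,n3} = {n0}; idom=n0

idom(n4) = n0

Answer: n0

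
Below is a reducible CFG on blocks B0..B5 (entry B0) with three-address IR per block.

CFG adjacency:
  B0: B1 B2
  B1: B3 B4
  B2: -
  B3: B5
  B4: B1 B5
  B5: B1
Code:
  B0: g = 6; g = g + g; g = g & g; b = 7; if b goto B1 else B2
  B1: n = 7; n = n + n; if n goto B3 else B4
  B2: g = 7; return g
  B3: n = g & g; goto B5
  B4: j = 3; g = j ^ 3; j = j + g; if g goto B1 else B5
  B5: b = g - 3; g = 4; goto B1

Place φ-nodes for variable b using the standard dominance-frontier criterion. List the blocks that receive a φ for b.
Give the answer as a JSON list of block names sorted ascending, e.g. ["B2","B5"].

idom tree: B1←B0 B2←B0 B3←B1 B4←B1 B5←B1
Dom∩ at merges:
  B1: preds {B0,B4,B5}: {B0} ∩ {B0,B1,B4} ∩ {B0,B1,B5} = {B0}; idom=B0
  B5: preds {B3,B4}: {B0,B1,B3} ∩ {B0,B1,B4} = {B0,B1}; idom=B1

DF derivation:
  join B1 pred B0: · stop@B0
  join B1 pred B4: B4→B1 stop@B0
  join B1 pred B5: B5→B1 stop@B0
  join B5 pred B3: B3 stop@B1
  join B5 pred B4: B4 stop@B1
  B0: DF=∅
  B1: DF={B1}
  B2: DF=∅
  B3: DF={B5}
  B4: DF={B1,B5}
  B5: DF={B1}

φ for b: defs {B0,B5}
  DF⁺ = {B1}

Answer: ["B1"]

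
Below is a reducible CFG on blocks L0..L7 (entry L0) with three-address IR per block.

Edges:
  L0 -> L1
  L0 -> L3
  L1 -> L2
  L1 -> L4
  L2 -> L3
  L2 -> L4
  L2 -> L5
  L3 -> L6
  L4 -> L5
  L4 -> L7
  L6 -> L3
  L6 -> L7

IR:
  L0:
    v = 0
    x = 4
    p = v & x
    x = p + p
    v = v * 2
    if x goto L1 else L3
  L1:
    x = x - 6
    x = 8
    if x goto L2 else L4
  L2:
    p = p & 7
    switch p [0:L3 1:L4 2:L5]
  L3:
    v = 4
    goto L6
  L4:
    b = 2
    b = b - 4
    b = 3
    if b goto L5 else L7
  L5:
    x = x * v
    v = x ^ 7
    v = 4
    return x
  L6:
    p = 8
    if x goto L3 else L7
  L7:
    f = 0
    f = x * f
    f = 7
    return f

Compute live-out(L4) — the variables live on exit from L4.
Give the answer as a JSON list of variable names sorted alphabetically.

def/use:
  L0 def {p,v,x} use ∅
  L1 def {x} use {x}
  L2 def {p} use {p}
  L3 def {v} use ∅
  L4 def {b} use ∅
  L5 def {v,x} use {v,x}
  L6 def {p} use {x}
  L7 def {f} use {x}

Liveness:
  L0: in=∅ out={p,v,x}
  L1: in={p,v,x} out={p,v,x}
  L2: in={p,v,x} out={v,x}
  L3: in={x} out={x}
  L4: in={v,x} out={v,x}
  L5: in={v,x} out=∅
  L6: in={x} out={x}
  L7: in={x} out=∅

live-out(L4) = ["v", "x"]

Answer: ["v", "x"]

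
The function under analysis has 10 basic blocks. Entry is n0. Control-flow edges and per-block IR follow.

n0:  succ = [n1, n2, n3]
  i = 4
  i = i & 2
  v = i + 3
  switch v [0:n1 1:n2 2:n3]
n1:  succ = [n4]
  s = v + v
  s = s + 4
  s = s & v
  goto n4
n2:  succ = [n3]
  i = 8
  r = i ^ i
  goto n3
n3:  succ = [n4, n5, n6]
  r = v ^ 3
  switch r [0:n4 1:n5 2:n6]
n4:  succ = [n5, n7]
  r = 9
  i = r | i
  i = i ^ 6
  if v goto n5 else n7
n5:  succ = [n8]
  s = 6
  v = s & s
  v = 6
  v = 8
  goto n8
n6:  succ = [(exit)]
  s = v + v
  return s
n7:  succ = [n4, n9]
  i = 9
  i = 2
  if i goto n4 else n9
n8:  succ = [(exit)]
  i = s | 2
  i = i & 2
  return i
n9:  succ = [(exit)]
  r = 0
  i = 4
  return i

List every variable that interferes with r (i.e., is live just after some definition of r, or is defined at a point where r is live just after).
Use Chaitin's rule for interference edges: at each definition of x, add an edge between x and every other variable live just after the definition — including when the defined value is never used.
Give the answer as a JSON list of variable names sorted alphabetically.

Block summaries:
  n0: def={i,v} ue=∅
  n1: def={s} ue={v}
  n2: def={i,r} ue=∅
  n3: def={r} ue={v}
  n4: def={i,r} ue={i,v}
  n5: def={s,v} ue=∅
  n6: def={s} ue={v}
  n7: def={i} ue=∅
  n8: def={i} ue={s}
  n9: def={i,r} ue=∅

Liveness:
  n0: in=∅ out={i,v}
  n1: in={i,v} out={i,v}
  n2: in={v} out={i,v}
  n3: in={i,v} out={i,v}
  n4: in={i,v} out={v}
  n5: in=∅ out={s}
  n6: in={v} out=∅
  n7: in={v} out={i,v}
  n8: in={s} out=∅
  n9: in=∅ out=∅

Conflict graph:
  i: {r,s,v}
  r: {i,v}
  s: {i,v}
  v: {i,r,s}

N(r) = ["i", "v"]

Answer: ["i", "v"]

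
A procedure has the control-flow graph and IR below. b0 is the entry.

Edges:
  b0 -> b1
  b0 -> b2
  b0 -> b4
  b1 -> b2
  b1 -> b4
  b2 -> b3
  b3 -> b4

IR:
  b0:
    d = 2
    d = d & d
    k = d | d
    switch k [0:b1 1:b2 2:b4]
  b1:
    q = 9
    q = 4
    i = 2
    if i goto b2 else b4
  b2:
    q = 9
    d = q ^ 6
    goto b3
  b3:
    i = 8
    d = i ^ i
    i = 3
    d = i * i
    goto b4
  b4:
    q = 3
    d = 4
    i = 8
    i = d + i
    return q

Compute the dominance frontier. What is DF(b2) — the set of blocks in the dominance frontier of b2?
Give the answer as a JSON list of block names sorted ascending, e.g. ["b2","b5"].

Answer: ["b4"]

Derivation:
idom tree: b1←b0 b2←b0 b3←b2 b4←b0
Dom at joins:
  b2: preds {b0,b1}: {b0} ∩ {b0,b1} = {b0}; idom=b0
  b4: preds {b0,b1,b3}: {b0} ∩ {b0,b1} ∩ {b0,b2,b3} = {b0}; idom=b0

DF walk-up:
  b2←b0: walk · to b0
  b2←b1: walk b1 to b0
  b4←b0: walk · to b0
  b4←b1: walk b1 to b0
  b4←b3: walk b3→b2 to b0
  DF(b0)=∅
  DF(b1)={b2,b4}
  DF(b2)={b4}
  DF(b3)={b4}
  DF(b4)=∅

DF(b2) = ["b4"]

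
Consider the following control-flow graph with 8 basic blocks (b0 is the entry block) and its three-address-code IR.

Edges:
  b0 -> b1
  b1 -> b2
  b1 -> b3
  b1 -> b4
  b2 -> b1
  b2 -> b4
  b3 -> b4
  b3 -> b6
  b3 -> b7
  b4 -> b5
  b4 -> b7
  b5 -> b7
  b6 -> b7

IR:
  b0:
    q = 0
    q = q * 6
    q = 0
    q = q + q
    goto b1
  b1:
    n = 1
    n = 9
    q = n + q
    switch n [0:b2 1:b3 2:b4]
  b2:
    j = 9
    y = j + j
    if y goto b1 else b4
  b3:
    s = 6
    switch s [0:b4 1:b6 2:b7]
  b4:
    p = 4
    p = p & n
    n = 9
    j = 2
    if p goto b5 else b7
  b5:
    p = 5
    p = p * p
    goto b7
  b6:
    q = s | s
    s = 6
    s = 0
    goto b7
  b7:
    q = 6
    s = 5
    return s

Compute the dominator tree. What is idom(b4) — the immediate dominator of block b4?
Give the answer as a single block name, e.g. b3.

idom tree: b1←b0 b2←b1 b3←b1 b4←b1 b5←b4 b6←b3 b7←b1
Join-block Dom:
  b1: preds {b0,b2}: {b0} ∩ {b0,b1,b2} = {b0}; idom=b0
  b4: preds {b1,b2,b3}: {b0,b1} ∩ {b0,b1,b2} ∩ {b0,b1,b3} = {b0,b1}; idom=b1
  b7: preds {b3,b4,b5,b6}: {b0,b1,b3} ∩ {b0,b1,b4} ∩ {b0,b1,b4,b5} ∩ {b0,b1,b3,b6} = {b0,b1}; idom=b1

idom(b4) = b1

Answer: b1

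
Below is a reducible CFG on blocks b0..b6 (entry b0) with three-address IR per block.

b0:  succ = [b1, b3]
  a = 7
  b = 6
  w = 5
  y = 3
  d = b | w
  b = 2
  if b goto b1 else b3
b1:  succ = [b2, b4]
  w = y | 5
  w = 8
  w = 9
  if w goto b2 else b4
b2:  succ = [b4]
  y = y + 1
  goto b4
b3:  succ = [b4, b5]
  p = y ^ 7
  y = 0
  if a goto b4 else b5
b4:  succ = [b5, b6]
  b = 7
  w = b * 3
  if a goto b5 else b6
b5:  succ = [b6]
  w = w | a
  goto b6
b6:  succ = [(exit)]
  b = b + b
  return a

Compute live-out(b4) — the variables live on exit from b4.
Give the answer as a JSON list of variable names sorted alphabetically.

Answer: ["a", "b", "w"]

Analysis:
def/use:
  b0 def {a,b,d,w,y} use ∅
  b1 def {w} use {y}
  b2 def {y} use {y}
  b3 def {p,y} use {a,y}
  b4 def {b,w} use {a}
  b5 def {w} use {a,w}
  b6 def {b} use {a,b}

Liveness:
  b0: in=∅ out={a,b,w,y}
  b1: in={a,y} out={a,y}
  b2: in={a,y} out={a}
  b3: in={a,b,w,y} out={a,b,w}
  b4: in={a} out={a,b,w}
  b5: in={a,b,w} out={a,b}
  b6: in={a,b} out=∅

live-out(b4) = ["a", "b", "w"]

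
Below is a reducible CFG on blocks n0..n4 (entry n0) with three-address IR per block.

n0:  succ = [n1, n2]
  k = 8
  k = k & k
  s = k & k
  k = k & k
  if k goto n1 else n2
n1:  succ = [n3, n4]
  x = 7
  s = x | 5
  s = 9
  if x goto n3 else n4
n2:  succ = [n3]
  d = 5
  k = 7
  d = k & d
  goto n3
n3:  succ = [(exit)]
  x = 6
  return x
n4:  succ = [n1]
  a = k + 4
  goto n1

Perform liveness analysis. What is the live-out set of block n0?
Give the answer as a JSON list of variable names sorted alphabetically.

def/use:
  n0: {k,s} / ∅
  n1: {s,x} / ∅
  n2: {d,k} / ∅
  n3: {x} / ∅
  n4: {a} / {k}

Backward fixpoint:
  n0: in=∅ out={k}
  n1: in={k} out={k}
  n2: in=∅ out=∅
  n3: in=∅ out=∅
  n4: in={k} out={k}

live-out(n0) = ["k"]

Answer: ["k"]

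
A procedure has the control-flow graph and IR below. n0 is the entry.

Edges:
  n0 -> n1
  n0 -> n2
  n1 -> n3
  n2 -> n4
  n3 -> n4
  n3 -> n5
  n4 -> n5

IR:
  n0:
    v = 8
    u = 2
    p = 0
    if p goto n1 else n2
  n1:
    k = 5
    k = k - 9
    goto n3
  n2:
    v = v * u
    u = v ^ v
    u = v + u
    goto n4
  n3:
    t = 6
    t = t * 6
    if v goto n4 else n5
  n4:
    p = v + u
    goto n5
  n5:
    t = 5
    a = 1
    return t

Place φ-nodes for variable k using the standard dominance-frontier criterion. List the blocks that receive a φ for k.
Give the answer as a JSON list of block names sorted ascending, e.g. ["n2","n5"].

Answer: ["n4", "n5"]

Derivation:
idom tree: n1←n0 n2←n0 n3←n1 n4←n0 n5←n0
Dom at joins:
  n4: preds {n2,n3}: {n0,n2} ∩ {n0,n1,n3} = {n0}; idom=n0
  n5: preds {n3,n4}: {n0,n1,n3} ∩ {n0,n4} = {n0}; idom=n0

DF walk-up:
  n4←n2: walk n2 to n0
  n4←n3: walk n3→n1 to n0
  n5←n3: walk n3→n1 to n0
  n5←n4: walk n4 to n0
  DF(n0)=∅
  DF(n1)={n4,n5}
  DF(n2)={n4}
  DF(n3)={n4,n5}
  DF(n4)={n5}
  DF(n5)=∅

φ for k: defs {n1}
  DF⁺ = {n4,n5}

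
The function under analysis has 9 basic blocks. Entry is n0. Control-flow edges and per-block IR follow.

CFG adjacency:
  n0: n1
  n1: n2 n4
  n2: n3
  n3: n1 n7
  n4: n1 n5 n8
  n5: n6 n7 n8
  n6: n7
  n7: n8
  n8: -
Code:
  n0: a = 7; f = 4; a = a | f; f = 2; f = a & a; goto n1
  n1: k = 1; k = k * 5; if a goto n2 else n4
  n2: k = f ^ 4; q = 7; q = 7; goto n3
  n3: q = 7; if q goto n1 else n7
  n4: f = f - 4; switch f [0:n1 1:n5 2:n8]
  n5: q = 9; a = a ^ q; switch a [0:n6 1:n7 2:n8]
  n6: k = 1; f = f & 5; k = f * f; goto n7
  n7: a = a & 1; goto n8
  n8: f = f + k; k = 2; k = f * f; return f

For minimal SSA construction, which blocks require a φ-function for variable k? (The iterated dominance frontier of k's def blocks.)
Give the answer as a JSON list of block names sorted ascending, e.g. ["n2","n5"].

Answer: ["n1", "n7", "n8"]

Derivation:
idom tree: n1←n0 n2←n1 n3←n2 n4←n1 n5←n4 n6←n5 n7←n1 n8←n1
Dom at joins:
  n1: preds {n0,n3,n4}: {n0} ∩ {n0,n1,n2,n3} ∩ {n0,n1,n4} = {n0}; idom=n0
  n7: preds {n3,n5,n6}: {n0,n1,n2,n3} ∩ {n0,n1,n4,n5} ∩ {n0,n1,n4,n5,n6} = {n0,n1}; idom=n1
  n8: preds {n4,n5,n7}: {n0,n1,n4} ∩ {n0,n1,n4,n5} ∩ {n0,n1,n7} = {n0,n1}; idom=n1

DF derivation:
  n1←n0: walk · to n0
  n1←n3: walk n3→n2→n1 to n0
  n1←n4: walk n4→n1 to n0
  n7←n3: walk n3→n2 to n1
  n7←n5: walk n5→n4 to n1
  n7←n6: walk n6→n5→n4 to n1
  n8←n4: walk n4 to n1
  n8←n5: walk n5→n4 to n1
  n8←n7: walk n7 to n1
  n0: DF=∅
  n1: DF={n1}
  n2: DF={n1,n7}
  n3: DF={n1,n7}
  n4: DF={n1,n7,n8}
  n5: DF={n7,n8}
  n6: DF={n7}
  n7: DF={n8}
  n8: DF=∅

φ for k: defs {n1,n2,n6,n8}
  DF⁺ = {n1,n7,n8}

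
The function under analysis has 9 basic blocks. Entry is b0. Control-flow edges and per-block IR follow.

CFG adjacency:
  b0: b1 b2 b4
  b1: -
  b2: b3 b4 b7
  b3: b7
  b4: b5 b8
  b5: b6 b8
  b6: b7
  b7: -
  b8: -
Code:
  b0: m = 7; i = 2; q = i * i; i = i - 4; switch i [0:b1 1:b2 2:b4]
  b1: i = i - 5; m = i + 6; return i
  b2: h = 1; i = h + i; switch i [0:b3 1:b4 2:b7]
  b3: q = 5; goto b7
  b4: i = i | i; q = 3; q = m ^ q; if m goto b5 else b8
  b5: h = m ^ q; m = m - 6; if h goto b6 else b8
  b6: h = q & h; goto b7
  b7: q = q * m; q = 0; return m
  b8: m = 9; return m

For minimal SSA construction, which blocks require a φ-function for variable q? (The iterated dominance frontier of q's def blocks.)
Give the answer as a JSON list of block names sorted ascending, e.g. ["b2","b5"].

idom tree: b1←b0 b2←b0 b3←b2 b4←b0 b5←b4 b6←b5 b7←b0 b8←b4
Join-block Dom:
  b4: preds {b0,b2}: {b0} ∩ {b0,b2} = {b0}; idom=b0
  b7: preds {b2,b3,b6}: {b0,b2} ∩ {b0,b2,b3} ∩ {b0,b4,b5,b6} = {b0}; idom=b0
  b8: preds {b4,b5}: {b0,b4} ∩ {b0,b4,b5} = {b0,b4}; idom=b4

DF walk-up:
  b4←b0: walk · to b0
  b4←b2: walk b2 to b0
  b7←b2: walk b2 to b0
  b7←b3: walk b3→b2 to b0
  b7←b6: walk b6→b5→b4 to b0
  b8←b4: walk · to b4
  b8←b5: walk b5 to b4
  b0 → ∅
  b1 → ∅
  b2 → {b4,b7}
  b3 → {b7}
  b4 → {b7}
  b5 → {b7,b8}
  b6 → {b7}
  b7 → ∅
  b8 → ∅

φ for q: defs {b0,b3,b4,b7}
  DF⁺ = {b7}

Answer: ["b7"]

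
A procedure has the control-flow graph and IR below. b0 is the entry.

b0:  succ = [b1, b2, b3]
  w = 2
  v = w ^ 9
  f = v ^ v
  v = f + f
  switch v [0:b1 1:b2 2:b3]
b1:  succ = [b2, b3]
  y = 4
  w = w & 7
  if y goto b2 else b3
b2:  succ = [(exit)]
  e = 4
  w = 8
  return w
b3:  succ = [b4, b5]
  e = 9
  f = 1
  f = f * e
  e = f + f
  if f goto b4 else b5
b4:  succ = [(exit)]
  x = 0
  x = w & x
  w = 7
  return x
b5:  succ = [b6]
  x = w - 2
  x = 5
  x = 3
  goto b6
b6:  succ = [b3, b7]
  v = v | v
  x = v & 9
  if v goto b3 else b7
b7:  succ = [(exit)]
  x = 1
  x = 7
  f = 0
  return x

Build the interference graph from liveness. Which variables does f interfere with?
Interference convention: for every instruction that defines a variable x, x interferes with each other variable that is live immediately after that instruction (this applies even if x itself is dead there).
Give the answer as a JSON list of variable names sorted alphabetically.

Answer: ["e", "v", "w", "x"]

Derivation:
def/use:
  b0 def {f,v,w} use ∅
  b1 def {w,y} use {w}
  b2 def {e,w} use ∅
  b3 def {e,f} use ∅
  b4 def {w,x} use {w}
  b5 def {x} use {w}
  b6 def {v,x} use {v}
  b7 def {f,x} use ∅

Live sets:
  b0: in=∅ out={v,w}
  b1: in={v,w} out={v,w}
  b2: in=∅ out=∅
  b3: in={v,w} out={v,w}
  b4: in={w} out=∅
  b5: in={v,w} out={v,w}
  b6: in={v,w} out={v,w}
  b7: in=∅ out=∅

Conflict graph:
  e — {f,v,w}
  f — {e,v,w,x}
  v — {e,f,w,x,y}
  w — {e,f,v,x,y}
  x — {f,v,w}
  y — {v,w}

N(f) = ["e", "v", "w", "x"]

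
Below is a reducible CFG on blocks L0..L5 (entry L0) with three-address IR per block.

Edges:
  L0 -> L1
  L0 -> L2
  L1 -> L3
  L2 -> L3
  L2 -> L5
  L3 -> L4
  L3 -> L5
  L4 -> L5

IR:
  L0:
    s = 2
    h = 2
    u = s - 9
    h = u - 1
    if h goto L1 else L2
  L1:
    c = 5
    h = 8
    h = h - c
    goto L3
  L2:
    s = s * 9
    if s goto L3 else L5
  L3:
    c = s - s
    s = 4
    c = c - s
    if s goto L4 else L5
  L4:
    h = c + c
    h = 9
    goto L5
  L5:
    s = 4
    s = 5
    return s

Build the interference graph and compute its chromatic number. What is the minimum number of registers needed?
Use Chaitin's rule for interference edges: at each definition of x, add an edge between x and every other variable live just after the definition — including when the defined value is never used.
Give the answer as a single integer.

def/use:
  L0: {h,s,u} / ∅
  L1: {c,h} / ∅
  L2: {s} / {s}
  L3: {c,s} / {s}
  L4: {h} / {c}
  L5: {s} / ∅

Live sets:
  L0: in=∅ out={s}
  L1: in={s} out={s}
  L2: in={s} out={s}
  L3: in={s} out={c}
  L4: in={c} out=∅
  L5: in=∅ out=∅

Interfere edges:
  c: {h,s}
  h: {c,s}
  s: {c,h,u}
  u: {s}

Registers:
  lower bound: {c,h,s} mutually conflict ⇒ χ ≥ 3
  assign c→r1 h→r2 s→r0 u→r1 — no edge inside a register ⇒ χ ≤ 3
  χ = 3

Answer: 3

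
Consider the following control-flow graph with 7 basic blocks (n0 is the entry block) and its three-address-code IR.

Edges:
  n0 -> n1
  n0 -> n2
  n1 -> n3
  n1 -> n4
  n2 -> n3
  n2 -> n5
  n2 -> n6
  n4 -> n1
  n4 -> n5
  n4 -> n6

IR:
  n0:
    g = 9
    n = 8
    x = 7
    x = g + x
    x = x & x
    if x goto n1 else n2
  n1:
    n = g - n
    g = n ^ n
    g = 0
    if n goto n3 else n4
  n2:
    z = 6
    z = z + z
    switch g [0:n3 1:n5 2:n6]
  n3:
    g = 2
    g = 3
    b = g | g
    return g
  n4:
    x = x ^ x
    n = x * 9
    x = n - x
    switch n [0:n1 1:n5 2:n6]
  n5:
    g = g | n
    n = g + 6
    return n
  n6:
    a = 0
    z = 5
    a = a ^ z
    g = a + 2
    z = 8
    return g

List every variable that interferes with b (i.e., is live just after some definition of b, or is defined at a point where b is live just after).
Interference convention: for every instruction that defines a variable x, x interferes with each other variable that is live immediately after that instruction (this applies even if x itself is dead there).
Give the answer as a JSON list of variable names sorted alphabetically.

def/use:
  n0: def={g,n,x} ue=∅
  n1: def={g,n} ue={g,n}
  n2: def={z} ue={g}
  n3: def={b,g} ue=∅
  n4: def={n,x} ue={x}
  n5: def={g,n} ue={g,n}
  n6: def={a,g,z} ue=∅

Live sets:
  live n0: ∅→{g,n,x}
  live n1: {g,n,x}→{g,x}
  live n2: {g,n}→{g,n}
  live n3: ∅→∅
  live n4: {g,x}→{g,n,x}
  live n5: {g,n}→∅
  live n6: ∅→∅

Interference:
  a↔{z}
  b↔{g}
  g↔{b,n,x,z}
  n↔{g,x,z}
  x↔{g,n}
  z↔{a,g,n}

N(b) = ["g"]

Answer: ["g"]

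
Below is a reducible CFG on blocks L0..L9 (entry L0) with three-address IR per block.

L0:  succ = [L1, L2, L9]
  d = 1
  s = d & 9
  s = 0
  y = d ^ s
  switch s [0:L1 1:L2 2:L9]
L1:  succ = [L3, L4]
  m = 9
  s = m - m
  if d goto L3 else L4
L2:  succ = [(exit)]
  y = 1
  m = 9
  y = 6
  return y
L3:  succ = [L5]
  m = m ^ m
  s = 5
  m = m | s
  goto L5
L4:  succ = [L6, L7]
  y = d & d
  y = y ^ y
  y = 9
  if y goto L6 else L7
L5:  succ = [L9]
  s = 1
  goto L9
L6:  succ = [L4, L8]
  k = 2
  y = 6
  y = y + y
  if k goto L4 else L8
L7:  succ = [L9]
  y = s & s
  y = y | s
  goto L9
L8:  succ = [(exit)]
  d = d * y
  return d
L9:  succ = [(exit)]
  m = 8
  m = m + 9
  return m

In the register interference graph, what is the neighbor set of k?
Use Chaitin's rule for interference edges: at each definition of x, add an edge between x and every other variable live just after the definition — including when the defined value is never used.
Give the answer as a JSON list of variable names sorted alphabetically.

Per-block:
  L0 def {d,s,y} use ∅
  L1 def {m,s} use {d}
  L2 def {m,y} use ∅
  L3 def {m,s} use {m}
  L4 def {y} use {d}
  L5 def {s} use ∅
  L6 def {k,y} use ∅
  L7 def {y} use {s}
  L8 def {d} use {d,y}
  L9 def {m} use ∅

Live sets:
  L0 li=∅ lo={d}
  L1 li={d} lo={d,m,s}
  L2 li=∅ lo=∅
  L3 li={m} lo=∅
  L4 li={d,s} lo={d,s}
  L5 li=∅ lo=∅
  L6 li={d,s} lo={d,s,y}
  L7 li={s} lo=∅
  L8 li={d,y} lo=∅
  L9 li=∅ lo=∅

Conflict graph:
  d — {k,m,s,y}
  k — {d,s,y}
  m — {d,s}
  s — {d,k,m,y}
  y — {d,k,s}

N(k) = ["d", "s", "y"]

Answer: ["d", "s", "y"]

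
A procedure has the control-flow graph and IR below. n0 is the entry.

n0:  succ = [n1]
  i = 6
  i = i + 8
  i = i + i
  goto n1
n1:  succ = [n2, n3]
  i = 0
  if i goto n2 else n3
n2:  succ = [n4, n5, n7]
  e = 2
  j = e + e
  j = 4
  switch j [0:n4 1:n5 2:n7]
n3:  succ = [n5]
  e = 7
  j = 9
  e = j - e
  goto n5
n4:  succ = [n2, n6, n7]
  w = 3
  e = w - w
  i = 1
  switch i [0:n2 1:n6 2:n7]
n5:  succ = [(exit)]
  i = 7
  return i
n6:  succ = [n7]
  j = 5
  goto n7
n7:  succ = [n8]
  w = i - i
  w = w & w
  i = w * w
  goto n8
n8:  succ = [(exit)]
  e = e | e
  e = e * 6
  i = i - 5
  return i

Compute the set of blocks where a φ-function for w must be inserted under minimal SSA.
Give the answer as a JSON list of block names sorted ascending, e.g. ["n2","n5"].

Answer: ["n2", "n5", "n7"]

Derivation:
idom tree: n1←n0 n2←n1 n3←n1 n4←n2 n5←n1 n6←n4 n7←n2 n8←n7
Dom∩ at merges:
  n2: preds {n1,n4}: {n0,n1} ∩ {n0,n1,n2,n4} = {n0,n1}; idom=n1
  n5: preds {n2,n3}: {n0,n1,n2} ∩ {n0,n1,n3} = {n0,n1}; idom=n1
  n7: preds {n2,n4,n6}: {n0,n1,n2} ∩ {n0,n1,n2,n4} ∩ {n0,n1,n2,n4,n6} = {n0,n1,n2}; idom=n2

DF derivation:
  n2←n1: walk · to n1
  n2←n4: walk n4→n2 to n1
  n5←n2: walk n2 to n1
  n5←n3: walk n3 to n1
  n7←n2: walk · to n2
  n7←n4: walk n4 to n2
  n7←n6: walk n6→n4 to n2
  DF(n0)=∅
  DF(n1)=∅
  DF(n2)={n2,n5}
  DF(n3)={n5}
  DF(n4)={n2,n7}
  DF(n5)=∅
  DF(n6)={n7}
  DF(n7)=∅
  DF(n8)=∅

φ for w: defs {n4,n7}
  DF⁺ = {n2,n5,n7}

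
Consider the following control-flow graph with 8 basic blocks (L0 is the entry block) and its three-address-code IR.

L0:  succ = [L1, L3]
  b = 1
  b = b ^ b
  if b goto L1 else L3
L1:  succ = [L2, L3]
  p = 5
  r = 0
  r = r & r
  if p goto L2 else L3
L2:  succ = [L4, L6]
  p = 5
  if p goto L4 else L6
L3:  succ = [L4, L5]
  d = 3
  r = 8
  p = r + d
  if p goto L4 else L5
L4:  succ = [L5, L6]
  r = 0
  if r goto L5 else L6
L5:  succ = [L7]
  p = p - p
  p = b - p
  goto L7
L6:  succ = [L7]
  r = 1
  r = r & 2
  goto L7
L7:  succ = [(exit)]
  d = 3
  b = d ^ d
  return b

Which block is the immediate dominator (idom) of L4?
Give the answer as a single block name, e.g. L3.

idom tree: L1←L0 L2←L1 L3←L0 L4←L0 L5←L0 L6←L0 L7←L0
Join-block Dom:
  L3: preds {L0,L1}: {L0} ∩ {L0,L1} = {L0}; idom=L0
  L4: preds {L2,L3}: {L0,L1,L2} ∩ {L0,L3} = {L0}; idom=L0
  L5: preds {L3,L4}: {L0,L3} ∩ {L0,L4} = {L0}; idom=L0
  L6: preds {L2,L4}: {L0,L1,L2} ∩ {L0,L4} = {L0}; idom=L0
  L7: preds {L5,L6}: {L0,L5} ∩ {L0,L6} = {L0}; idom=L0

idom(L4) = L0

Answer: L0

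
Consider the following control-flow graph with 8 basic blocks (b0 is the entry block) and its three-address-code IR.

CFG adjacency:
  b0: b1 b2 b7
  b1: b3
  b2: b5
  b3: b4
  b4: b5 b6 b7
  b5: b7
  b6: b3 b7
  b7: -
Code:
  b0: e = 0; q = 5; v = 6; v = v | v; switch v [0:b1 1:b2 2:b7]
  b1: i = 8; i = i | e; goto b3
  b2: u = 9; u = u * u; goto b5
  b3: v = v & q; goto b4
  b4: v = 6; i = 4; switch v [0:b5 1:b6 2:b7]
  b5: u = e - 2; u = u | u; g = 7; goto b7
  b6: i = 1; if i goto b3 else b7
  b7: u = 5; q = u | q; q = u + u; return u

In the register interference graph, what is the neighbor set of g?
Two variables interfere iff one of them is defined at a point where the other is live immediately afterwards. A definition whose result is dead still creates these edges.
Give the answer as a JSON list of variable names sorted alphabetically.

Answer: ["q"]

Analysis:
Block summaries:
  b0 def {e,q,v} use ∅
  b1 def {i} use {e}
  b2 def {u} use ∅
  b3 def {v} use {q,v}
  b4 def {i,v} use ∅
  b5 def {g,u} use {e}
  b6 def {i} use ∅
  b7 def {q,u} use {q}

Liveness:
  b0: in=∅ out={e,q,v}
  b1: in={e,q,v} out={e,q,v}
  b2: in={e,q} out={e,q}
  b3: in={e,q,v} out={e,q}
  b4: in={e,q} out={e,q,v}
  b5: in={e,q} out={q}
  b6: in={e,q,v} out={e,q,v}
  b7: in={q} out=∅

Interfere edges:
  e↔{i,q,u,v}
  g↔{q}
  i↔{e,q,v}
  q↔{e,g,i,u,v}
  u↔{e,q}
  v↔{e,i,q}

N(g) = ["q"]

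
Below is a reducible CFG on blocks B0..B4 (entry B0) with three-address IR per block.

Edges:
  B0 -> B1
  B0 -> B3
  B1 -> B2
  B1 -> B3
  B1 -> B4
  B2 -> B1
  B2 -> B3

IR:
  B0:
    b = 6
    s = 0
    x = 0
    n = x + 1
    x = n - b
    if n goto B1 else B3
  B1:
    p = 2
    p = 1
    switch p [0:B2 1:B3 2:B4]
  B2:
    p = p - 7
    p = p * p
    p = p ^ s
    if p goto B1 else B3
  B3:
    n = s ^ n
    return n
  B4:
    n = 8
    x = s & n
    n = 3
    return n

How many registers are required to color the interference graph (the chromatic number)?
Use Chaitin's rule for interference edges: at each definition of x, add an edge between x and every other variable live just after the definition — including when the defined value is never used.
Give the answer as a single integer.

Per-block:
  B0: def={b,n,s,x} ue=∅
  B1: def={p} ue=∅
  B2: def={p} ue={p,s}
  B3: def={n} ue={n,s}
  B4: def={n,x} ue={s}

Backward fixpoint:
  B0: in=∅ out={n,s}
  B1: in={n,s} out={n,p,s}
  B2: in={n,p,s} out={n,s}
  B3: in={n,s} out=∅
  B4: in={s} out=∅

Interference:
  b: {n,s,x}
  n: {b,p,s,x}
  p: {n,s}
  s: {b,n,p,x}
  x: {b,n,s}

Registers:
  clique {b,n,s,x} ⇒ need ≥ 4
  assign b→c2 n→c0 p→c2 s→c1 x→c3 — no edge inside a register ⇒ χ ≤ 4
  χ = 4

Answer: 4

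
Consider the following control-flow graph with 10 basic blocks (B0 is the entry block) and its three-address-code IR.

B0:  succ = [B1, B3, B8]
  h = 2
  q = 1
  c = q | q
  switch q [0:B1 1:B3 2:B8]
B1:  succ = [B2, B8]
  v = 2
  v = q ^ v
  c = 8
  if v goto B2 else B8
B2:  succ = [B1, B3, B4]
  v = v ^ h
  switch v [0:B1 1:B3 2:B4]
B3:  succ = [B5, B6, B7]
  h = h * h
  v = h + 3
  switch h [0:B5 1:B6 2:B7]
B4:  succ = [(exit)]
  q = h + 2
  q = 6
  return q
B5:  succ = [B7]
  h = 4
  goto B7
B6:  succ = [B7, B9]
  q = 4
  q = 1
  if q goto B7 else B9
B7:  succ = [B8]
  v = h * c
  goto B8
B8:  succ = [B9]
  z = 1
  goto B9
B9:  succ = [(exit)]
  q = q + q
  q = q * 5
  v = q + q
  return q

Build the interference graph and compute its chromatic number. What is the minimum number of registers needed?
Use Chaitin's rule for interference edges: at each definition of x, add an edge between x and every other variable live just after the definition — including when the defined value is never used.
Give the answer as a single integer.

Block summaries:
  B0 def {c,h,q} use ∅
  B1 def {c,v} use {q}
  B2 def {v} use {h,v}
  B3 def {h,v} use {h}
  B4 def {q} use {h}
  B5 def {h} use ∅
  B6 def {q} use ∅
  B7 def {v} use {c,h}
  B8 def {z} use ∅
  B9 def {q,v} use {q}

Liveness:
  live B0: ∅→{c,h,q}
  live B1: {h,q}→{c,h,q,v}
  live B2: {c,h,q,v}→{c,h,q}
  live B3: {c,h,q}→{c,h,q}
  live B4: {h}→∅
  live B5: {c,q}→{c,h,q}
  live B6: {c,h}→{c,h,q}
  live B7: {c,h,q}→{q}
  live B8: {q}→{q}
  live B9: {q}→∅

Interfere edges:
  c — {h,q,v}
  h — {c,q,v}
  q — {c,h,v,z}
  v — {c,h,q}
  z — {q}

Chromatic number:
  lower bound: {c,h,q,v} mutually conflict ⇒ χ ≥ 4
  4-colouring: c0={q}  c1={c,z}  c2={h}  c3={v}
  χ = 4

Answer: 4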